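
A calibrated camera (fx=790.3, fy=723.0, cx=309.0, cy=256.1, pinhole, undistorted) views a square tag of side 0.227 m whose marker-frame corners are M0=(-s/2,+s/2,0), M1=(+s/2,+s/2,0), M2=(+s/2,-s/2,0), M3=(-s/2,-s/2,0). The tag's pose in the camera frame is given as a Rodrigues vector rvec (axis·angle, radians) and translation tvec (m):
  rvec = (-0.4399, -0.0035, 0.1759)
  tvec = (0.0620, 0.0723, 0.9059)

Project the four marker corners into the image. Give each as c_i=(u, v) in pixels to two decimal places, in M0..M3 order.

Intrinsics K: fx=790.3, fy=723.0, cx=309.0, cy=256.1
Marker side s = 0.227 m; corners in marker frame (Z=0):
  M0 = (-0.1135, +0.1135, 0)
  M1 = (+0.1135, +0.1135, 0)
  M2 = (+0.1135, -0.1135, 0)
  M3 = (-0.1135, -0.1135, 0)
rvec = (-0.4399, -0.0035, 0.1759), |rvec| = θ = 0.47378 rad = 27.145°
Rodrigues: sinθ=0.45625, 1−cosθ=0.11015; R = I + sinθ·[k]× + (1−cosθ)·[k]×²:
    [+0.98481 -0.16864 -0.04134]
    [+0.17015 +0.88986 +0.42332]
    [-0.03460 -0.42393 +0.90503]
t = (0.0620, 0.0723, 0.9059) m
M0: Pc = R·M0+t = (-0.06892, +0.15399, +0.86171); u = 790.3·(-0.06892)/0.86171 + 309.0 = 245.7948, v = 723.0·(+0.15399)/0.86171 + 256.1 = 385.2994
M1: Pc = R·M1+t = (+0.15464, +0.19261, +0.85386); u = 790.3·(+0.15464)/0.85386 + 309.0 = 452.1254, v = 723.0·(+0.19261)/0.85386 + 256.1 = 419.1923
M2: Pc = R·M2+t = (+0.19292, -0.00939, +0.95009); u = 790.3·(+0.19292)/0.95009 + 309.0 = 469.4711, v = 723.0·(-0.00939)/0.95009 + 256.1 = 248.9567
M3: Pc = R·M3+t = (-0.03064, -0.04801, +0.95794); u = 790.3·(-0.03064)/0.95794 + 309.0 = 283.7257, v = 723.0·(-0.04801)/0.95794 + 256.1 = 219.8643

c0=(245.79, 385.30) c1=(452.13, 419.19) c2=(469.47, 248.96) c3=(283.73, 219.86)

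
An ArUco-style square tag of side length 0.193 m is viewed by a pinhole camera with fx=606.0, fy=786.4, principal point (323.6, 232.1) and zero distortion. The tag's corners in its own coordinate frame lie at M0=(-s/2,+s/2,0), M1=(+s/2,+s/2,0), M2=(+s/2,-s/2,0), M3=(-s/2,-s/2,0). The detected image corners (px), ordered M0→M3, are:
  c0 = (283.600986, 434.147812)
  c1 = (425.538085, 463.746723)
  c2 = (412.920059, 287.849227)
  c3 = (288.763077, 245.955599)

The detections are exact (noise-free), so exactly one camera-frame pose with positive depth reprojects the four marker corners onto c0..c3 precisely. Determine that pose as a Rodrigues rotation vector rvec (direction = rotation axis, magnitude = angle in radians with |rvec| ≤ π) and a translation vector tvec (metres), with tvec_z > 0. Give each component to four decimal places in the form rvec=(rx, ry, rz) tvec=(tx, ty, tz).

Intrinsics K: fx=606.0, fy=786.4, cx=323.6, cy=232.1
Marker side s = 0.193 m; corners in marker frame (Z=0):
  M0 = (-0.0965, +0.0965, 0)
  M1 = (+0.0965, +0.0965, 0)
  M2 = (+0.0965, -0.0965, 0)
  M3 = (-0.0965, -0.0965, 0)
Detected image corners:
  c0 = (283.600986, 434.147812) px
  c1 = (425.538085, 463.746723) px
  c2 = (412.920059, 287.849227) px
  c3 = (288.763077, 245.955599) px
Planar DLT: solve 8×8 A·h = b for H (H[2,2]=1):
  H  [+858.55037 -227.56268 +355.71501]
  H  [+362.26042 +689.00009 +352.56526]
  H  [+0.48858 -0.70611 +1.00000]
B = K⁻¹H; ‖b₁‖=1.294158, ‖b₂‖=1.294158; λ = 2/(‖b₁‖+‖b₂‖) = 0.772703, sign → tz>0 ⇒ λ=+0.772703
r₁ = λ·B[:,0] = (+0.89313,+0.24453,+0.37753); r₂ = λ·B[:,1] = (+0.00119,+0.83803,-0.54562)
r₃ = r₁×r₂ = (-0.44980,+0.48776,+0.74818); SVD([r₁ r₂ r₃]) → R = UVᵀ:
  R  [+0.89313 +0.00119 -0.44980]
  R  [+0.24453 +0.83803 +0.48776]
  R  [+0.37753 -0.54562 +0.74818]
t = (+0.04095, +0.11837, +0.77270) m
tr R = 2.479343; θ = arccos((tr R − 1)/2) = 0.738214 rad = 42.297°
axis k = ((R−Rᵀ)₃₂, (R−Rᵀ)₁₃, (R−Rᵀ)₂₁) / (2 sinθ) = (-0.767772, -0.614688, +0.180790)
rvec = θ·k = (-0.566780, -0.453771, +0.133462)

rvec=(-0.5668, -0.4538, 0.1335) tvec=(0.0409, 0.1184, 0.7727)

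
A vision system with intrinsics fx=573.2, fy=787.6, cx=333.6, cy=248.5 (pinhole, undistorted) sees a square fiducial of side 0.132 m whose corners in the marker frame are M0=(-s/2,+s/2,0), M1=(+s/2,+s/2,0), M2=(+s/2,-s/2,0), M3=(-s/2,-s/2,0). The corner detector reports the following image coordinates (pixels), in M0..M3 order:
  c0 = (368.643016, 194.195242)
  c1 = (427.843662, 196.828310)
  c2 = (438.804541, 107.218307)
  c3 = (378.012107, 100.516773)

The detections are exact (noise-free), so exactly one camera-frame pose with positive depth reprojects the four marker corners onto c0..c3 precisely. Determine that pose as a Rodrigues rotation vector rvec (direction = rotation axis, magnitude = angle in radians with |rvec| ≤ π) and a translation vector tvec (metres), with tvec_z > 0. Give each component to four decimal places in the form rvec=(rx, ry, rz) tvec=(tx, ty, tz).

rvec=(0.3097, -0.3668, 0.0626) tvec=(0.1373, -0.1394, 1.1202)

Intrinsics K: fx=573.2, fy=787.6, cx=333.6, cy=248.5
Marker side s = 0.132 m; corners in marker frame (Z=0):
  M0 = (-0.0660, +0.0660, 0)
  M1 = (+0.0660, +0.0660, 0)
  M2 = (+0.0660, -0.0660, 0)
  M3 = (-0.0660, -0.0660, 0)
Detected image corners:
  c0 = (368.643016, 194.195242) px
  c1 = (427.843662, 196.828310) px
  c2 = (438.804541, 107.218307) px
  c3 = (378.012107, 100.516773) px
Planar DLT: solve 8×8 A·h = b for H (H[2,2]=1):
  H  [+584.80997 +26.02223 +403.88012]
  H  [+83.49185 +732.23170 +150.51296]
  H  [+0.32329 +0.25577 +1.00000]
B = K⁻¹H; ‖b₁‖=0.892706, ‖b₂‖=0.892706; λ = 2/(‖b₁‖+‖b₂‖) = 1.120190, sign → tz>0 ⇒ λ=+1.120190
r₁ = λ·B[:,0] = (+0.93211,+0.00449,+0.36215); r₂ = λ·B[:,1] = (-0.11589,+0.95104,+0.28651)
r₃ = r₁×r₂ = (-0.34313,-0.30903,+0.88699); SVD([r₁ r₂ r₃]) → R = UVᵀ:
  R  [+0.93211 -0.11589 -0.34313]
  R  [+0.00449 +0.95104 -0.30903]
  R  [+0.36215 +0.28651 +0.88699]
t = (+0.13735, -0.13937, +1.12019) m
tr R = 2.770146; θ = arccos((tr R − 1)/2) = 0.484146 rad = 27.740°
axis k = ((R−Rᵀ)₃₂, (R−Rᵀ)₁₃, (R−Rᵀ)₂₁) / (2 sinθ) = (+0.639742, -0.757633, +0.129313)
rvec = θ·k = (+0.309729, -0.366805, +0.062606)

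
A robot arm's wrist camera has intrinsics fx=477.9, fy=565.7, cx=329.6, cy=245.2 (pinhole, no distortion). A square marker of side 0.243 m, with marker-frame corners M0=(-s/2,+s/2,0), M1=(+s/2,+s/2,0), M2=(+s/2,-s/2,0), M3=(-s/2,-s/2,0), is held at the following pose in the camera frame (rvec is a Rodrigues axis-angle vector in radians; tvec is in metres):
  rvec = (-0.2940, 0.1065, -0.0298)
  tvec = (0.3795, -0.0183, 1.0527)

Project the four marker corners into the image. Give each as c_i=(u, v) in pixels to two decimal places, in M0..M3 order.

c0=(450.48, 302.01) c1=(568.24, 297.25) c2=(551.08, 171.59) c3=(441.26, 178.83)

Intrinsics K: fx=477.9, fy=565.7, cx=329.6, cy=245.2
Marker side s = 0.243 m; corners in marker frame (Z=0):
  M0 = (-0.1215, +0.1215, 0)
  M1 = (+0.1215, +0.1215, 0)
  M2 = (+0.1215, -0.1215, 0)
  M3 = (-0.1215, -0.1215, 0)
rvec = (-0.2940, 0.1065, -0.0298), |rvec| = θ = 0.31411 rad = 17.997°
Rodrigues: sinθ=0.30897, 1−cosθ=0.04893; R = I + sinθ·[k]× + (1−cosθ)·[k]×²:
    [+0.99393 +0.01379 +0.10910]
    [-0.04484 +0.95670 +0.28762]
    [-0.10041 -0.29076 +0.95151]
t = (0.3795, -0.0183, 1.0527) m
M0: Pc = R·M0+t = (+0.26041, +0.10339, +1.02957); u = 477.9·(+0.26041)/1.02957 + 329.6 = 450.4762, v = 565.7·(+0.10339)/1.02957 + 245.2 = 302.0059
M1: Pc = R·M1+t = (+0.50194, +0.09249, +1.00517); u = 477.9·(+0.50194)/1.00517 + 329.6 = 568.2419, v = 565.7·(+0.09249)/1.00517 + 245.2 = 297.2527
M2: Pc = R·M2+t = (+0.49859, -0.13999, +1.07583); u = 477.9·(+0.49859)/1.07583 + 329.6 = 551.0809, v = 565.7·(-0.13999)/1.07583 + 245.2 = 171.5912
M3: Pc = R·M3+t = (+0.25706, -0.12909, +1.10023); u = 477.9·(+0.25706)/1.10023 + 329.6 = 441.2586, v = 565.7·(-0.12909)/1.10023 + 245.2 = 178.8260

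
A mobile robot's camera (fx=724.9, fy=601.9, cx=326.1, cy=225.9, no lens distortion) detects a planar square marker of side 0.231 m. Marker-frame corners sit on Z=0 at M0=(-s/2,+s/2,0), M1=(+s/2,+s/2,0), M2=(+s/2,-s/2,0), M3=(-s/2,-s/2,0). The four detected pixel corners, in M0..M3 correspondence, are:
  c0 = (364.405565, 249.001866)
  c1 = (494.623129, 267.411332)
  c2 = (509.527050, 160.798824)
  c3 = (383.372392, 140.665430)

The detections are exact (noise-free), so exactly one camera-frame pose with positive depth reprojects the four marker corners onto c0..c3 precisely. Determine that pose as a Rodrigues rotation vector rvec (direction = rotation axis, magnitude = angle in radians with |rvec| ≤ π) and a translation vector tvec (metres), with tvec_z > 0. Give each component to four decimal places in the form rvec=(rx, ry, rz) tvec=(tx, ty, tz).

rvec=(-0.1482, -0.1287, 0.1623) tvec=(0.1952, -0.0461, 1.2555)

Intrinsics K: fx=724.9, fy=601.9, cx=326.1, cy=225.9
Marker side s = 0.231 m; corners in marker frame (Z=0):
  M0 = (-0.1155, +0.1155, 0)
  M1 = (+0.1155, +0.1155, 0)
  M2 = (+0.1155, -0.1155, 0)
  M3 = (-0.1155, -0.1155, 0)
Detected image corners:
  c0 = (364.405565, 249.001866) px
  c1 = (494.623129, 267.411332) px
  c2 = (509.527050, 160.798824) px
  c3 = (383.372392, 140.665430) px
Planar DLT: solve 8×8 A·h = b for H (H[2,2]=1):
  H  [+595.02672 -127.99951 +438.78442]
  H  [+102.26373 +439.64437 +203.79532]
  H  [+0.09187 -0.12507 +1.00000]
B = K⁻¹H; ‖b₁‖=0.796505, ‖b₂‖=0.796505; λ = 2/(‖b₁‖+‖b₂‖) = 1.255485, sign → tz>0 ⇒ λ=+1.255485
r₁ = λ·B[:,0] = (+0.97867,+0.17002,+0.11534); r₂ = λ·B[:,1] = (-0.15105,+0.97597,-0.15703)
r₃ = r₁×r₂ = (-0.13926,+0.13626,+0.98084); SVD([r₁ r₂ r₃]) → R = UVᵀ:
  R  [+0.97867 -0.15105 -0.13926]
  R  [+0.17002 +0.97597 +0.13626]
  R  [+0.11534 -0.15703 +0.98084]
t = (+0.19516, -0.04611, +1.25549) m
tr R = 2.935479; θ = arccos((tr R − 1)/2) = 0.254698 rad = 14.593°
axis k = ((R−Rᵀ)₃₂, (R−Rᵀ)₁₃, (R−Rᵀ)₂₁) / (2 sinθ) = (-0.582018, -0.505251, +0.637163)
rvec = θ·k = (-0.148239, -0.128686, +0.162284)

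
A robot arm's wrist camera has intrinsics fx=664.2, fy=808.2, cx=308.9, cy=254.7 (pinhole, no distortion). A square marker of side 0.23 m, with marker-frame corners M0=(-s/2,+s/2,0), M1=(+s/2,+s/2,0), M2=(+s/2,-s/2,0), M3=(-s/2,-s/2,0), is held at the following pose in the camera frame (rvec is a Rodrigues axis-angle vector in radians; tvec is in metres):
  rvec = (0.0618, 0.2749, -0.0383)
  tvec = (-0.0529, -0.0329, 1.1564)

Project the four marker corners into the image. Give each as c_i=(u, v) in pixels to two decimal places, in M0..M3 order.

Intrinsics K: fx=664.2, fy=808.2, cx=308.9, cy=254.7
Marker side s = 0.23 m; corners in marker frame (Z=0):
  M0 = (-0.1150, +0.1150, 0)
  M1 = (+0.1150, +0.1150, 0)
  M2 = (+0.1150, -0.1150, 0)
  M3 = (-0.1150, -0.1150, 0)
rvec = (0.0618, 0.2749, -0.0383), |rvec| = θ = 0.28435 rad = 16.292°
Rodrigues: sinθ=0.28054, 1−cosθ=0.04016; R = I + sinθ·[k]× + (1−cosθ)·[k]×²:
    [+0.96174 +0.04622 +0.27003]
    [-0.02935 +0.99737 -0.06620]
    [-0.27239 +0.05574 +0.96057]
t = (-0.0529, -0.0329, 1.1564) m
M0: Pc = R·M0+t = (-0.15818, +0.08517, +1.19413); u = 664.2·(-0.15818)/1.19413 + 308.9 = 220.9148, v = 808.2·(+0.08517)/1.19413 + 254.7 = 312.3459
M1: Pc = R·M1+t = (+0.06302, +0.07842, +1.13149); u = 664.2·(+0.06302)/1.13149 + 308.9 = 345.8913, v = 808.2·(+0.07842)/1.13149 + 254.7 = 310.7161
M2: Pc = R·M2+t = (+0.05238, -0.15097, +1.11867); u = 664.2·(+0.05238)/1.11867 + 308.9 = 340.0029, v = 808.2·(-0.15097)/1.11867 + 254.7 = 145.6267
M3: Pc = R·M3+t = (-0.16882, -0.14422, +1.18131); u = 664.2·(-0.16882)/1.18131 + 308.9 = 213.9824, v = 808.2·(-0.14422)/1.18131 + 254.7 = 156.0294

c0=(220.91, 312.35) c1=(345.89, 310.72) c2=(340.00, 145.63) c3=(213.98, 156.03)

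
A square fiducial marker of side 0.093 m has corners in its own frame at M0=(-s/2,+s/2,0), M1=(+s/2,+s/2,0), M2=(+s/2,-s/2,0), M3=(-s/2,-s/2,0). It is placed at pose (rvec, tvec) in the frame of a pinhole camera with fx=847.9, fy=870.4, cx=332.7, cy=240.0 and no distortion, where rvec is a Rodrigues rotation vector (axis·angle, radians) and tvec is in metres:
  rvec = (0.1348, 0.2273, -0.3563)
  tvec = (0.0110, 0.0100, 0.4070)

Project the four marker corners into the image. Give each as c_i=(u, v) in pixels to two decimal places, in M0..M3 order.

Intrinsics K: fx=847.9, fy=870.4, cx=332.7, cy=240.0
Marker side s = 0.093 m; corners in marker frame (Z=0):
  M0 = (-0.0465, +0.0465, 0)
  M1 = (+0.0465, +0.0465, 0)
  M2 = (+0.0465, -0.0465, 0)
  M3 = (-0.0465, -0.0465, 0)
rvec = (0.1348, 0.2273, -0.3563), |rvec| = θ = 0.44361 rad = 25.417°
Rodrigues: sinθ=0.42920, 1−cosθ=0.09679; R = I + sinθ·[k]× + (1−cosθ)·[k]×²:
    [+0.91215 +0.35980 +0.19629]
    [-0.32966 +0.92862 -0.17026]
    [-0.24354 +0.09059 +0.96565]
t = (0.0110, 0.0100, 0.4070) m
M0: Pc = R·M0+t = (-0.01468, +0.06851, +0.42254); u = 847.9·(-0.01468)/0.42254 + 332.7 = 303.2334, v = 870.4·(+0.06851)/0.42254 + 240.0 = 381.1264
M1: Pc = R·M1+t = (+0.07015, +0.03785, +0.39989); u = 847.9·(+0.07015)/0.39989 + 332.7 = 481.4327, v = 870.4·(+0.03785)/0.39989 + 240.0 = 322.3887
M2: Pc = R·M2+t = (+0.03668, -0.04851, +0.39146); u = 847.9·(+0.03668)/0.39146 + 332.7 = 412.1572, v = 870.4·(-0.04851)/0.39146 + 240.0 = 132.1402
M3: Pc = R·M3+t = (-0.04815, -0.01785, +0.41411); u = 847.9·(-0.04815)/0.41411 + 332.7 = 234.1215, v = 870.4·(-0.01785)/0.41411 + 240.0 = 202.4783

c0=(303.23, 381.13) c1=(481.43, 322.39) c2=(412.16, 132.14) c3=(234.12, 202.48)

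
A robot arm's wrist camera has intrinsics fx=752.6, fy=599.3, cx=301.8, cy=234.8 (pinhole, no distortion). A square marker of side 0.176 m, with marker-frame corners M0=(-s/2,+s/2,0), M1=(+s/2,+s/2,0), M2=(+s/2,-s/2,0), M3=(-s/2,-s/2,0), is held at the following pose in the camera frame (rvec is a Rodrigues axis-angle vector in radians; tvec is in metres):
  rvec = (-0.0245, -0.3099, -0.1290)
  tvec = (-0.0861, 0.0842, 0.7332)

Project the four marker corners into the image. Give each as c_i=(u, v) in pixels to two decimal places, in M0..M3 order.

c0=(133.65, 389.53) c1=(310.18, 361.52) c2=(287.47, 223.88) c3=(109.40, 241.38)

Intrinsics K: fx=752.6, fy=599.3, cx=301.8, cy=234.8
Marker side s = 0.176 m; corners in marker frame (Z=0):
  M0 = (-0.0880, +0.0880, 0)
  M1 = (+0.0880, +0.0880, 0)
  M2 = (+0.0880, -0.0880, 0)
  M3 = (-0.0880, -0.0880, 0)
rvec = (-0.0245, -0.3099, -0.1290), |rvec| = θ = 0.33657 rad = 19.284°
Rodrigues: sinθ=0.33025, 1−cosθ=0.05611; R = I + sinθ·[k]× + (1−cosθ)·[k]×²:
    [+0.94419 +0.13034 -0.30252]
    [-0.12282 +0.99146 +0.04384]
    [+0.30565 -0.00424 +0.95214]
t = (-0.0861, 0.0842, 0.7332) m
M0: Pc = R·M0+t = (-0.15772, +0.18226, +0.70593); u = 752.6·(-0.15772)/0.70593 + 301.8 = 133.6540, v = 599.3·(+0.18226)/0.70593 + 234.8 = 389.5268
M1: Pc = R·M1+t = (+0.00846, +0.16064, +0.75972); u = 752.6·(+0.00846)/0.75972 + 301.8 = 310.1793, v = 599.3·(+0.16064)/0.75972 + 234.8 = 361.5196
M2: Pc = R·M2+t = (-0.01448, -0.01386, +0.76047); u = 752.6·(-0.01448)/0.76047 + 301.8 = 287.4688, v = 599.3·(-0.01386)/0.76047 + 234.8 = 223.8802
M3: Pc = R·M3+t = (-0.18066, +0.00776, +0.70668); u = 752.6·(-0.18066)/0.70668 + 301.8 = 109.4012, v = 599.3·(+0.00776)/0.70668 + 234.8 = 241.3804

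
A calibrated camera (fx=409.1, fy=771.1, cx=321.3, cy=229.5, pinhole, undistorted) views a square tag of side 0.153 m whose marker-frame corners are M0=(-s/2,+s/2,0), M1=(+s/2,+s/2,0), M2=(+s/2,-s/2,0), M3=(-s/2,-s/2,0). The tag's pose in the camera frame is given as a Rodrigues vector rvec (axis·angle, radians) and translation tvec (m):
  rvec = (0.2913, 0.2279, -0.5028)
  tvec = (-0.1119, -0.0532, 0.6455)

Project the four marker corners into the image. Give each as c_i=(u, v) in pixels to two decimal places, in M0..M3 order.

c0=(238.36, 279.51) c1=(316.05, 202.10) c2=(263.92, 38.03) c3=(185.74, 130.37)

Intrinsics K: fx=409.1, fy=771.1, cx=321.3, cy=229.5
Marker side s = 0.153 m; corners in marker frame (Z=0):
  M0 = (-0.0765, +0.0765, 0)
  M1 = (+0.0765, +0.0765, 0)
  M2 = (+0.0765, -0.0765, 0)
  M3 = (-0.0765, -0.0765, 0)
rvec = (0.2913, 0.2279, -0.5028), |rvec| = θ = 0.62418 rad = 35.763°
Rodrigues: sinθ=0.58443, 1−cosθ=0.18856; R = I + sinθ·[k]× + (1−cosθ)·[k]×²:
    [+0.85251 +0.50291 +0.14250]
    [-0.43865 +0.83658 -0.32821]
    [-0.28427 +0.21729 +0.93379]
t = (-0.1119, -0.0532, 0.6455) m
M0: Pc = R·M0+t = (-0.13864, +0.04436, +0.68387); u = 409.1·(-0.13864)/0.68387 + 321.3 = 238.3611, v = 771.1·(+0.04436)/0.68387 + 229.5 = 279.5128
M1: Pc = R·M1+t = (-0.00821, -0.02276, +0.64038); u = 409.1·(-0.00821)/0.64038 + 321.3 = 316.0549, v = 771.1·(-0.02276)/0.64038 + 229.5 = 202.0956
M2: Pc = R·M2+t = (-0.08516, -0.15076, +0.60713); u = 409.1·(-0.08516)/0.60713 + 321.3 = 263.9199, v = 771.1·(-0.15076)/0.60713 + 229.5 = 38.0299
M3: Pc = R·M3+t = (-0.21559, -0.08364, +0.65062); u = 409.1·(-0.21559)/0.65062 + 321.3 = 185.7413, v = 771.1·(-0.08364)/0.65062 + 229.5 = 130.3707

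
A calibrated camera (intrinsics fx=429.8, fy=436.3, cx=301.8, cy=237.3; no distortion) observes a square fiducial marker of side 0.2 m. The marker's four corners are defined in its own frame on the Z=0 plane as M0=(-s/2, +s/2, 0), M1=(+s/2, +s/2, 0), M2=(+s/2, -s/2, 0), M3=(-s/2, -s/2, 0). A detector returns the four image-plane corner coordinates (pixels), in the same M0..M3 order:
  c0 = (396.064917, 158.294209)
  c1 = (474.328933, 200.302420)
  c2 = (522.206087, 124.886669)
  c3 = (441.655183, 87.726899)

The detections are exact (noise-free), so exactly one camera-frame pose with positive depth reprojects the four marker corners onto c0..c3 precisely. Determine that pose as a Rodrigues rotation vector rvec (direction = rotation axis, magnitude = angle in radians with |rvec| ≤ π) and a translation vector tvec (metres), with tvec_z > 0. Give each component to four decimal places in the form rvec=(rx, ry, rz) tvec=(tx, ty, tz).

rvec=(-0.1283, 0.2922, 0.5728) tvec=(0.3577, -0.2157, 0.9878)

Intrinsics K: fx=429.8, fy=436.3, cx=301.8, cy=237.3
Marker side s = 0.2 m; corners in marker frame (Z=0):
  M0 = (-0.1000, +0.1000, 0)
  M1 = (+0.1000, +0.1000, 0)
  M2 = (+0.1000, -0.1000, 0)
  M3 = (-0.1000, -0.1000, 0)
Detected image corners:
  c0 = (396.064917, 158.294209) px
  c1 = (474.328933, 200.302420) px
  c2 = (522.206087, 124.886669) px
  c3 = (441.655183, 87.726899) px
Planar DLT: solve 8×8 A·h = b for H (H[2,2]=1):
  H  [+254.46227 -251.38181 +457.42030]
  H  [+153.46605 +359.00923 +142.04470]
  H  [-0.31097 -0.03902 +1.00000]
B = K⁻¹H; ‖b₁‖=1.012307, ‖b₂‖=1.012307; λ = 2/(‖b₁‖+‖b₂‖) = 0.987843, sign → tz>0 ⇒ λ=+0.987843
r₁ = λ·B[:,0] = (+0.80055,+0.51454,-0.30718); r₂ = λ·B[:,1] = (-0.55071,+0.83381,-0.03854)
r₃ = r₁×r₂ = (+0.23630,+0.20002,+0.95087); SVD([r₁ r₂ r₃]) → R = UVᵀ:
  R  [+0.80055 -0.55071 +0.23630]
  R  [+0.51454 +0.83381 +0.20002]
  R  [-0.30718 -0.03854 +0.95087]
t = (+0.35767, -0.21567, +0.98784) m
tr R = 2.585229; θ = arccos((tr R − 1)/2) = 0.655711 rad = 37.569°
axis k = ((R−Rᵀ)₃₂, (R−Rᵀ)₁₃, (R−Rᵀ)₂₁) / (2 sinθ) = (-0.195633, +0.445683, +0.873553)
rvec = θ·k = (-0.128279, +0.292239, +0.572798)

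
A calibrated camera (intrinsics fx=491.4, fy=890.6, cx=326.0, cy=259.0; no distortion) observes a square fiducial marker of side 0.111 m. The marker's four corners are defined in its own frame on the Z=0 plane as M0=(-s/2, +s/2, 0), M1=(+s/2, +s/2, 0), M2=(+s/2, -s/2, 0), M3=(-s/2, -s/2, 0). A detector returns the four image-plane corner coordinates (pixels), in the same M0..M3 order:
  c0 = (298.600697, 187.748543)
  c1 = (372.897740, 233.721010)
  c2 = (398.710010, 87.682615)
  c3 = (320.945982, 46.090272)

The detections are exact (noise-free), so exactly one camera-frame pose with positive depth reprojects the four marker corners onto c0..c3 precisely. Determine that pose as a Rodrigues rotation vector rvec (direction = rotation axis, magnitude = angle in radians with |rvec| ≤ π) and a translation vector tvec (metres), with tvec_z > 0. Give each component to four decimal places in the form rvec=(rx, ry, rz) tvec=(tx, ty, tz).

Intrinsics K: fx=491.4, fy=890.6, cx=326.0, cy=259.0
Marker side s = 0.111 m; corners in marker frame (Z=0):
  M0 = (-0.0555, +0.0555, 0)
  M1 = (+0.0555, +0.0555, 0)
  M2 = (+0.0555, -0.0555, 0)
  M3 = (-0.0555, -0.0555, 0)
Detected image corners:
  c0 = (298.600697, 187.748543) px
  c1 = (372.897740, 233.721010) px
  c2 = (398.710010, 87.682615) px
  c3 = (320.945982, 46.090272) px
Planar DLT: solve 8×8 A·h = b for H (H[2,2]=1):
  H  [+558.02294 -113.85484 +346.82268]
  H  [+344.19834 +1336.54415 +139.54745]
  H  [-0.36425 +0.29545 +1.00000]
B = K⁻¹H; ‖b₁‖=1.507277, ‖b₂‖=1.507277; λ = 2/(‖b₁‖+‖b₂‖) = 0.663448, sign → tz>0 ⇒ λ=+0.663448
r₁ = λ·B[:,0] = (+0.91372,+0.32669,-0.24166); r₂ = λ·B[:,1] = (-0.28376,+0.93865,+0.19602)
r₃ = r₁×r₂ = (+0.29087,-0.11053,+0.95036); SVD([r₁ r₂ r₃]) → R = UVᵀ:
  R  [+0.91372 -0.28376 +0.29087]
  R  [+0.32669 +0.93865 -0.11053]
  R  [-0.24166 +0.19602 +0.95036]
t = (+0.02811, -0.08899, +0.66345) m
tr R = 2.802720; θ = arccos((tr R − 1)/2) = 0.447897 rad = 25.663°
axis k = ((R−Rᵀ)₃₂, (R−Rᵀ)₁₃, (R−Rᵀ)₂₁) / (2 sinθ) = (+0.353926, +0.614827, +0.704786)
rvec = θ·k = (+0.158523, +0.275379, +0.315672)

rvec=(0.1585, 0.2754, 0.3157) tvec=(0.0281, -0.0890, 0.6634)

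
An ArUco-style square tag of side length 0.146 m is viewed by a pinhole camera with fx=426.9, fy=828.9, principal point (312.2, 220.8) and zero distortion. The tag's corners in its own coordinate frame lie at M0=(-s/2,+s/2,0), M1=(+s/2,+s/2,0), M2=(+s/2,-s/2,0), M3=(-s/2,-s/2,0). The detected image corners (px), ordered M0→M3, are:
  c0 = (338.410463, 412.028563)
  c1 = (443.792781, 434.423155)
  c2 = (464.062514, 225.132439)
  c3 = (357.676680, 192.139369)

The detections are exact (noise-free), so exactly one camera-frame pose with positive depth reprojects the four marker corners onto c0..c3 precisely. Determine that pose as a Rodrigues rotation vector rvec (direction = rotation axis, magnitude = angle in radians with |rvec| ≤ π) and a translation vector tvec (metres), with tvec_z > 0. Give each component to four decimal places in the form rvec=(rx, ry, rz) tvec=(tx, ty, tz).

rvec=(0.0831, -0.1729, 0.1550) tvec=(0.1161, 0.0641, 0.5511)

Intrinsics K: fx=426.9, fy=828.9, cx=312.2, cy=220.8
Marker side s = 0.146 m; corners in marker frame (Z=0):
  M0 = (-0.0730, +0.0730, 0)
  M1 = (+0.0730, +0.0730, 0)
  M2 = (+0.0730, -0.0730, 0)
  M3 = (-0.0730, -0.0730, 0)
Detected image corners:
  c0 = (338.410463, 412.028563) px
  c1 = (443.792781, 434.423155) px
  c2 = (464.062514, 225.132439) px
  c3 = (357.676680, 192.139369) px
Planar DLT: solve 8×8 A·h = b for H (H[2,2]=1):
  H  [+854.37740 -85.33185 +402.14039]
  H  [+291.12787 +1508.45002 +317.23603]
  H  [+0.32214 +0.12506 +1.00000]
B = K⁻¹H; ‖b₁‖=1.814424, ‖b₂‖=1.814424; λ = 2/(‖b₁‖+‖b₂‖) = 0.551139, sign → tz>0 ⇒ λ=+0.551139
r₁ = λ·B[:,0] = (+0.97318,+0.14628,+0.17755); r₂ = λ·B[:,1] = (-0.16057,+0.98461,+0.06892)
r₃ = r₁×r₂ = (-0.16473,-0.09558,+0.98170); SVD([r₁ r₂ r₃]) → R = UVᵀ:
  R  [+0.97318 -0.16057 -0.16473]
  R  [+0.14628 +0.98461 -0.09558]
  R  [+0.17755 +0.06892 +0.98170]
t = (+0.11612, +0.06412, +0.55114) m
tr R = 2.939491; θ = arccos((tr R − 1)/2) = 0.246610 rad = 14.130°
axis k = ((R−Rᵀ)₃₂, (R−Rᵀ)₁₃, (R−Rᵀ)₂₁) / (2 sinθ) = (+0.336944, -0.701054, +0.628485)
rvec = θ·k = (+0.083094, -0.172887, +0.154991)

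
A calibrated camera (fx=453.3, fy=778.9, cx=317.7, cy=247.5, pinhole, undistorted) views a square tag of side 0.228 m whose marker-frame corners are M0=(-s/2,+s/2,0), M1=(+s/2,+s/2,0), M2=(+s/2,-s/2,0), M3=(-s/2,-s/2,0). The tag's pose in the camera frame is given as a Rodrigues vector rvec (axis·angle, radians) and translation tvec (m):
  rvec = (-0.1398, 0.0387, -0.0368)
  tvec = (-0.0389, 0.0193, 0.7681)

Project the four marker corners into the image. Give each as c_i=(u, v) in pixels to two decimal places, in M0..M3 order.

Intrinsics K: fx=453.3, fy=778.9, cx=317.7, cy=247.5
Marker side s = 0.228 m; corners in marker frame (Z=0):
  M0 = (-0.1140, +0.1140, 0)
  M1 = (+0.1140, +0.1140, 0)
  M2 = (+0.1140, -0.1140, 0)
  M3 = (-0.1140, -0.1140, 0)
rvec = (-0.1398, 0.0387, -0.0368), |rvec| = θ = 0.14965 rad = 8.574°
Rodrigues: sinθ=0.14909, 1−cosθ=0.01118; R = I + sinθ·[k]× + (1−cosθ)·[k]×²:
    [+0.99858 +0.03396 +0.04112]
    [-0.03936 +0.98957 +0.13857]
    [-0.03599 -0.13999 +0.98950]
t = (-0.0389, 0.0193, 0.7681) m
M0: Pc = R·M0+t = (-0.14887, +0.13660, +0.75624); u = 453.3·(-0.14887)/0.75624 + 317.7 = 228.4683, v = 778.9·(+0.13660)/0.75624 + 247.5 = 388.1907
M1: Pc = R·M1+t = (+0.07881, +0.12762, +0.74804); u = 453.3·(+0.07881)/0.74804 + 317.7 = 365.4574, v = 778.9·(+0.12762)/0.74804 + 247.5 = 380.3890
M2: Pc = R·M2+t = (+0.07107, -0.09800, +0.77996); u = 453.3·(+0.07107)/0.77996 + 317.7 = 359.0026, v = 778.9·(-0.09800)/0.77996 + 247.5 = 149.6343
M3: Pc = R·M3+t = (-0.15661, -0.08902, +0.78816); u = 453.3·(-0.15661)/0.78816 + 317.7 = 227.6282, v = 778.9·(-0.08902)/0.78816 + 247.5 = 159.5224

c0=(228.47, 388.19) c1=(365.46, 380.39) c2=(359.00, 149.63) c3=(227.63, 159.52)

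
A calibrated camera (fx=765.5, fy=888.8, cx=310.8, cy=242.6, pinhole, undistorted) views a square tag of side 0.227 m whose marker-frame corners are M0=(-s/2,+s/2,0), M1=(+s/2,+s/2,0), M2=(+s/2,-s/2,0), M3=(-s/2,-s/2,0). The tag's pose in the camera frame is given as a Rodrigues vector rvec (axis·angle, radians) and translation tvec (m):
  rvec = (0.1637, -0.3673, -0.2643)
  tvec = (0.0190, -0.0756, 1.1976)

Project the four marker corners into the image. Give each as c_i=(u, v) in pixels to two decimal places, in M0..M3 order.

Intrinsics K: fx=765.5, fy=888.8, cx=310.8, cy=242.6
Marker side s = 0.227 m; corners in marker frame (Z=0):
  M0 = (-0.1135, +0.1135, 0)
  M1 = (+0.1135, +0.1135, 0)
  M2 = (+0.1135, -0.1135, 0)
  M3 = (-0.1135, -0.1135, 0)
rvec = (0.1637, -0.3673, -0.2643), |rvec| = θ = 0.48121 rad = 27.571°
Rodrigues: sinθ=0.46285, 1−cosθ=0.11356; R = I + sinθ·[k]× + (1−cosθ)·[k]×²:
    [+0.89958 +0.22473 -0.37451]
    [-0.28371 +0.95260 -0.10985]
    [+0.33207 +0.20506 +0.92069]
t = (0.0190, -0.0756, 1.1976) m
M0: Pc = R·M0+t = (-0.05760, +0.06472, +1.18318); u = 765.5·(-0.05760)/1.18318 + 310.8 = 273.5368, v = 888.8·(+0.06472)/1.18318 + 242.6 = 291.2176
M1: Pc = R·M1+t = (+0.14661, +0.00032, +1.25856); u = 765.5·(+0.14661)/1.25856 + 310.8 = 399.9723, v = 888.8·(+0.00032)/1.25856 + 242.6 = 242.8256
M2: Pc = R·M2+t = (+0.09560, -0.21592, +1.21202); u = 765.5·(+0.09560)/1.21202 + 310.8 = 371.1774, v = 888.8·(-0.21592)/1.21202 + 242.6 = 84.2602
M3: Pc = R·M3+t = (-0.10861, -0.15152, +1.13664); u = 765.5·(-0.10861)/1.13664 + 310.8 = 237.6542, v = 888.8·(-0.15152)/1.13664 + 242.6 = 124.1183

c0=(273.54, 291.22) c1=(399.97, 242.83) c2=(371.18, 84.26) c3=(237.65, 124.12)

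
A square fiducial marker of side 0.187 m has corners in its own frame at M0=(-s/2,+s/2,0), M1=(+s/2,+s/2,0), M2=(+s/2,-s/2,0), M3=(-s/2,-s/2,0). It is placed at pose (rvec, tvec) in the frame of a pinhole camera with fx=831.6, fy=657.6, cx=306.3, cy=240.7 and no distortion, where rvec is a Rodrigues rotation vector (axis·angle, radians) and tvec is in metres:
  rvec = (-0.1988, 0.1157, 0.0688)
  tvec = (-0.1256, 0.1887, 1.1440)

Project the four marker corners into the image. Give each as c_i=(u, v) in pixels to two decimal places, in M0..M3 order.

c0=(141.27, 399.61) c1=(276.17, 409.11) c2=(287.87, 299.31) c3=(156.89, 292.24)

Intrinsics K: fx=831.6, fy=657.6, cx=306.3, cy=240.7
Marker side s = 0.187 m; corners in marker frame (Z=0):
  M0 = (-0.0935, +0.0935, 0)
  M1 = (+0.0935, +0.0935, 0)
  M2 = (+0.0935, -0.0935, 0)
  M3 = (-0.0935, -0.0935, 0)
rvec = (-0.1988, 0.1157, 0.0688), |rvec| = θ = 0.24009 rad = 13.756°
Rodrigues: sinθ=0.23779, 1−cosθ=0.02868; R = I + sinθ·[k]× + (1−cosθ)·[k]×²:
    [+0.99098 -0.07959 +0.10779]
    [+0.05670 +0.97798 +0.20086]
    [-0.12140 -0.19293 +0.97367]
t = (-0.1256, 0.1887, 1.1440) m
M0: Pc = R·M0+t = (-0.22570, +0.27484, +1.13731); u = 831.6·(-0.22570)/1.13731 + 306.3 = 141.2698, v = 657.6·(+0.27484)/1.13731 + 240.7 = 399.6141
M1: Pc = R·M1+t = (-0.04038, +0.28544, +1.11461); u = 831.6·(-0.04038)/1.11461 + 306.3 = 276.1696, v = 657.6·(+0.28544)/1.11461 + 240.7 = 409.1057
M2: Pc = R·M2+t = (-0.02550, +0.10256, +1.15069); u = 831.6·(-0.02550)/1.15069 + 306.3 = 287.8700, v = 657.6·(+0.10256)/1.15069 + 240.7 = 299.3114
M3: Pc = R·M3+t = (-0.21082, +0.09196, +1.17339); u = 831.6·(-0.21082)/1.17339 + 306.3 = 156.8916, v = 657.6·(+0.09196)/1.17339 + 240.7 = 292.2358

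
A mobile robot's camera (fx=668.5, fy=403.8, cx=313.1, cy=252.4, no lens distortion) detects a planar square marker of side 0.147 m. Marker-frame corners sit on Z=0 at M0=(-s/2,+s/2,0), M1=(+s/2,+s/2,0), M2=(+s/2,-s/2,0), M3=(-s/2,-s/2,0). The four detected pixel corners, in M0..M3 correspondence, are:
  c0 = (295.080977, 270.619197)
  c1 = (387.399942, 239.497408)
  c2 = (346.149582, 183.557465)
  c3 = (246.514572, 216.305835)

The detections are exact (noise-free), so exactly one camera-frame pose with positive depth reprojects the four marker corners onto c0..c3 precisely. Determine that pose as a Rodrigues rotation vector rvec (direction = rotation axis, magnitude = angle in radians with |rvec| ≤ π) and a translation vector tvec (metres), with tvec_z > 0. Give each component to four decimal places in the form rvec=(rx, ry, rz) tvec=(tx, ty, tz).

rvec=(0.4186, -0.1804, -0.4828) tvec=(0.0090, -0.0531, 0.8934)

Intrinsics K: fx=668.5, fy=403.8, cx=313.1, cy=252.4
Marker side s = 0.147 m; corners in marker frame (Z=0):
  M0 = (-0.0735, +0.0735, 0)
  M1 = (+0.0735, +0.0735, 0)
  M2 = (+0.0735, -0.0735, 0)
  M3 = (-0.0735, -0.0735, 0)
Detected image corners:
  c0 = (295.080977, 270.619197) px
  c1 = (387.399942, 239.497408) px
  c2 = (346.149582, 183.557465) px
  c3 = (246.514572, 216.305835) px
Planar DLT: solve 8×8 A·h = b for H (H[2,2]=1):
  H  [+677.02244 +458.96561 +319.85812]
  H  [-199.20943 +484.66349 +228.37914]
  H  [+0.07842 +0.48186 +1.00000]
B = K⁻¹H; ‖b₁‖=1.119336, ‖b₂‖=1.119336; λ = 2/(‖b₁‖+‖b₂‖) = 0.893387, sign → tz>0 ⇒ λ=+0.893387
r₁ = λ·B[:,0] = (+0.87196,-0.48453,+0.07006); r₂ = λ·B[:,1] = (+0.41174,+0.80321,+0.43049)
r₃ = r₁×r₂ = (-0.26486,-0.34652,+0.89987); SVD([r₁ r₂ r₃]) → R = UVᵀ:
  R  [+0.87196 +0.41174 -0.26486]
  R  [-0.48453 +0.80321 -0.34652]
  R  [+0.07006 +0.43049 +0.89987]
t = (+0.00903, -0.05314, +0.89339) m
tr R = 2.575051; θ = arccos((tr R − 1)/2) = 0.664013 rad = 38.045°
axis k = ((R−Rᵀ)₃₂, (R−Rᵀ)₁₃, (R−Rᵀ)₂₁) / (2 sinθ) = (+0.630400, -0.271723, -0.727161)
rvec = θ·k = (+0.418594, -0.180427, -0.482844)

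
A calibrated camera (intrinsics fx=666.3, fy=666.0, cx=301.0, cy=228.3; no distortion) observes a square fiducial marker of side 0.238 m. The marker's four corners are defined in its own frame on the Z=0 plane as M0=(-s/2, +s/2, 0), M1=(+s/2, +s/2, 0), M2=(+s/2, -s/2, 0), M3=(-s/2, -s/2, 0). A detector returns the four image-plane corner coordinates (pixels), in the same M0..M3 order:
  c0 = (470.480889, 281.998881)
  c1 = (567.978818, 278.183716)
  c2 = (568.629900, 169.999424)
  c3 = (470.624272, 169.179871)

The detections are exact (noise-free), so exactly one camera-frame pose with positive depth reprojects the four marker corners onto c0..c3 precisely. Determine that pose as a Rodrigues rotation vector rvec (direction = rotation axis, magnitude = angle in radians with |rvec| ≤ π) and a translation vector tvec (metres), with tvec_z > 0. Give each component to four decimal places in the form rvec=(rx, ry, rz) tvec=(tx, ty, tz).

rvec=(0.0313, -0.2563, -0.0111) tvec=(0.4725, -0.0072, 1.4345)

Intrinsics K: fx=666.3, fy=666.0, cx=301.0, cy=228.3
Marker side s = 0.238 m; corners in marker frame (Z=0):
  M0 = (-0.1190, +0.1190, 0)
  M1 = (+0.1190, +0.1190, 0)
  M2 = (+0.1190, -0.1190, 0)
  M3 = (-0.1190, -0.1190, 0)
Detected image corners:
  c0 = (470.480889, 281.998881) px
  c1 = (567.978818, 278.183716) px
  c2 = (568.629900, 169.999424) px
  c3 = (470.624272, 169.179871) px
Planar DLT: solve 8×8 A·h = b for H (H[2,2]=1):
  H  [+502.41600 +10.01641 +520.45470]
  H  [+33.37271 +469.15598 +224.97294]
  H  [+0.17653 +0.02254 +1.00000]
B = K⁻¹H; ‖b₁‖=0.697093, ‖b₂‖=0.697093; λ = 2/(‖b₁‖+‖b₂‖) = 1.434528, sign → tz>0 ⇒ λ=+1.434528
r₁ = λ·B[:,0] = (+0.96729,-0.01493,+0.25324); r₂ = λ·B[:,1] = (+0.00696,+0.99945,+0.03233)
r₃ = r₁×r₂ = (-0.25359,-0.02951,+0.96686); SVD([r₁ r₂ r₃]) → R = UVᵀ:
  R  [+0.96729 +0.00696 -0.25359]
  R  [-0.01493 +0.99945 -0.02951]
  R  [+0.25324 +0.03233 +0.96686]
t = (+0.47248, -0.00717, +1.43453) m
tr R = 2.933602; θ = arccos((tr R − 1)/2) = 0.258396 rad = 14.805°
axis k = ((R−Rᵀ)₃₂, (R−Rᵀ)₁₃, (R−Rᵀ)₂₁) / (2 sinθ) = (+0.121020, -0.991726, -0.042823)
rvec = θ·k = (+0.031271, -0.256258, -0.011065)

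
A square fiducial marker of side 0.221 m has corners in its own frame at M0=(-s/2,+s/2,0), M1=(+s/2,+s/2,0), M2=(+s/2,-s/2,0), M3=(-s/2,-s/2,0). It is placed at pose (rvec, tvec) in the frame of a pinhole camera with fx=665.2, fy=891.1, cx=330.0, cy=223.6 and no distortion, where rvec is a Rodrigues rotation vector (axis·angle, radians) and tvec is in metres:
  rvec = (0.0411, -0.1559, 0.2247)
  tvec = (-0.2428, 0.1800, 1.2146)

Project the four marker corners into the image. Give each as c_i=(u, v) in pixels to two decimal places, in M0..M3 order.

c0=(122.58, 419.31) c1=(243.11, 448.63) c2=(269.66, 293.56) c3=(149.39, 259.56)

Intrinsics K: fx=665.2, fy=891.1, cx=330.0, cy=223.6
Marker side s = 0.221 m; corners in marker frame (Z=0):
  M0 = (-0.1105, +0.1105, 0)
  M1 = (+0.1105, +0.1105, 0)
  M2 = (+0.1105, -0.1105, 0)
  M3 = (-0.1105, -0.1105, 0)
rvec = (0.0411, -0.1559, 0.2247), |rvec| = θ = 0.27656 rad = 15.846°
Rodrigues: sinθ=0.27305, 1−cosθ=0.03800; R = I + sinθ·[k]× + (1−cosθ)·[k]×²:
    [+0.96284 -0.22503 -0.14933]
    [+0.21866 +0.97408 -0.05798]
    [+0.15851 +0.02317 +0.98709]
t = (-0.2428, 0.1800, 1.2146) m
M0: Pc = R·M0+t = (-0.37406, +0.26347, +1.19965); u = 665.2·(-0.37406)/1.19965 + 330.0 = 122.5850, v = 891.1·(+0.26347)/1.19965 + 223.6 = 419.3086
M1: Pc = R·M1+t = (-0.16127, +0.31180, +1.23468); u = 665.2·(-0.16127)/1.23468 + 330.0 = 243.1123, v = 891.1·(+0.31180)/1.23468 + 223.6 = 448.6331
M2: Pc = R·M2+t = (-0.11154, +0.09653, +1.22955); u = 665.2·(-0.11154)/1.22955 + 330.0 = 269.6557, v = 891.1·(+0.09653)/1.22955 + 223.6 = 293.5563
M3: Pc = R·M3+t = (-0.32433, +0.04820, +1.19452); u = 665.2·(-0.32433)/1.19452 + 330.0 = 149.3900, v = 891.1·(+0.04820)/1.19452 + 223.6 = 259.5583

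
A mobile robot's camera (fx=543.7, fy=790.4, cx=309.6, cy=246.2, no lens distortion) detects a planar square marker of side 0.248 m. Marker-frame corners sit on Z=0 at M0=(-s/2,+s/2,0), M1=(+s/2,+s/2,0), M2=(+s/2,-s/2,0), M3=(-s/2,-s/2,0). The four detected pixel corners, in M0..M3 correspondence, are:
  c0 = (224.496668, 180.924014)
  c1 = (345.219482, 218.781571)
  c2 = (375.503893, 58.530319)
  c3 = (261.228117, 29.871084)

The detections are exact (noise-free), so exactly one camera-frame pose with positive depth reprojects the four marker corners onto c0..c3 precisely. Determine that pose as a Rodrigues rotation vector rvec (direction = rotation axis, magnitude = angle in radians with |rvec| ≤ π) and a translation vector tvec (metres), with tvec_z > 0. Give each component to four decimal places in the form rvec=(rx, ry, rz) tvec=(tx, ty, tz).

rvec=(-0.3292, 0.1619, 0.2503) tvec=(-0.0176, -0.1762, 1.0951)

Intrinsics K: fx=543.7, fy=790.4, cx=309.6, cy=246.2
Marker side s = 0.248 m; corners in marker frame (Z=0):
  M0 = (-0.1240, +0.1240, 0)
  M1 = (+0.1240, +0.1240, 0)
  M2 = (+0.1240, -0.1240, 0)
  M3 = (-0.1240, -0.1240, 0)
Detected image corners:
  c0 = (224.496668, 180.924014) px
  c1 = (345.219482, 218.781571) px
  c2 = (375.503893, 58.530319) px
  c3 = (261.228117, 29.871084) px
Planar DLT: solve 8×8 A·h = b for H (H[2,2]=1):
  H  [+419.04486 -217.61890 +300.86673]
  H  [+111.50948 +593.95224 +119.02489]
  H  [-0.18004 -0.27259 +1.00000]
B = K⁻¹H; ‖b₁‖=0.913156, ‖b₂‖=0.913156; λ = 2/(‖b₁‖+‖b₂‖) = 1.095103, sign → tz>0 ⇒ λ=+1.095103
r₁ = λ·B[:,0] = (+0.95630,+0.21591,-0.19717); r₂ = λ·B[:,1] = (-0.26834,+0.91591,-0.29851)
r₃ = r₁×r₂ = (+0.11613,+0.33837,+0.93382); SVD([r₁ r₂ r₃]) → R = UVᵀ:
  R  [+0.95630 -0.26834 +0.11613]
  R  [+0.21591 +0.91591 +0.33837]
  R  [-0.19717 -0.29851 +0.93382]
t = (-0.01759, -0.17620, +1.09510) m
tr R = 2.806023; θ = arccos((tr R − 1)/2) = 0.444068 rad = 25.443°
axis k = ((R−Rᵀ)₃₂, (R−Rᵀ)₁₃, (R−Rᵀ)₂₁) / (2 sinθ) = (-0.741229, +0.364627, +0.563584)
rvec = θ·k = (-0.329156, +0.161919, +0.250270)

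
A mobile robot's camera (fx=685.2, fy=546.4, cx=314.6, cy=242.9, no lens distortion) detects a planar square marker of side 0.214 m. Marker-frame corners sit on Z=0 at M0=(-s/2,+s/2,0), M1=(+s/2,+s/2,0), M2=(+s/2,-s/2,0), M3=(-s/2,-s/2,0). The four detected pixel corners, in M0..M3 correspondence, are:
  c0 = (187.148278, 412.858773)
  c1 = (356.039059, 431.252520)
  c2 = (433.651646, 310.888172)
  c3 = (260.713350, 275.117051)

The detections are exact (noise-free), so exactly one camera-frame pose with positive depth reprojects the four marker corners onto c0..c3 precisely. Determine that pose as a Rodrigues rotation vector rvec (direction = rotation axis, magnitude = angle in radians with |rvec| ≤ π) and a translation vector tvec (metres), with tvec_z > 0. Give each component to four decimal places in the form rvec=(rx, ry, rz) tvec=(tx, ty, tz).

Intrinsics K: fx=685.2, fy=546.4, cx=314.6, cy=242.9
Marker side s = 0.214 m; corners in marker frame (Z=0):
  M0 = (-0.1070, +0.1070, 0)
  M1 = (+0.1070, +0.1070, 0)
  M2 = (+0.1070, -0.1070, 0)
  M3 = (-0.1070, -0.1070, 0)
Detected image corners:
  c0 = (187.148278, 412.858773) px
  c1 = (356.039059, 431.252520) px
  c2 = (433.651646, 310.888172) px
  c3 = (260.713350, 275.117051) px
Planar DLT: solve 8×8 A·h = b for H (H[2,2]=1):
  H  [+969.87100 -243.66613 +313.01937]
  H  [+323.26797 +727.89011 +360.78991]
  H  [+0.55453 +0.35591 +1.00000]
B = K⁻¹H; ‖b₁‖=1.331986, ‖b₂‖=1.331986; λ = 2/(‖b₁‖+‖b₂‖) = 0.750758, sign → tz>0 ⇒ λ=+0.750758
r₁ = λ·B[:,0] = (+0.87152,+0.25910,+0.41632); r₂ = λ·B[:,1] = (-0.38966,+0.88134,+0.26720)
r₃ = r₁×r₂ = (-0.29769,-0.39509,+0.86907); SVD([r₁ r₂ r₃]) → R = UVᵀ:
  R  [+0.87152 -0.38966 -0.29769]
  R  [+0.25910 +0.88134 -0.39509]
  R  [+0.41632 +0.26720 +0.86907]
t = (-0.00173, +0.16198, +0.75076) m
tr R = 2.621934; θ = arccos((tr R − 1)/2) = 0.624994 rad = 35.810°
axis k = ((R−Rᵀ)₃₂, (R−Rᵀ)₁₃, (R−Rᵀ)₂₁) / (2 sinθ) = (+0.565975, -0.610165, +0.554410)
rvec = θ·k = (+0.353731, -0.381350, +0.346503)

rvec=(0.3537, -0.3813, 0.3465) tvec=(-0.0017, 0.1620, 0.7508)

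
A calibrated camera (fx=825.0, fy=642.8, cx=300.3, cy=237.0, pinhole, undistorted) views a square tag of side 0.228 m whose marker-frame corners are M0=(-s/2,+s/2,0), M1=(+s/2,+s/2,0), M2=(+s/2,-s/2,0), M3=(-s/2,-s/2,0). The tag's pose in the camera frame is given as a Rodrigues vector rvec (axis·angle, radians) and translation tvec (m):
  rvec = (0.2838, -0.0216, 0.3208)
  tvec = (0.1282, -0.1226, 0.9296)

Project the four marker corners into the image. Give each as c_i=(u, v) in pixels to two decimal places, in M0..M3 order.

Intrinsics K: fx=825.0, fy=642.8, cx=300.3, cy=237.0
Marker side s = 0.228 m; corners in marker frame (Z=0):
  M0 = (-0.1140, +0.1140, 0)
  M1 = (+0.1140, +0.1140, 0)
  M2 = (+0.1140, -0.1140, 0)
  M3 = (-0.1140, -0.1140, 0)
rvec = (0.2838, -0.0216, 0.3208), |rvec| = θ = 0.42886 rad = 24.572°
Rodrigues: sinθ=0.41584, 1−cosθ=0.09056; R = I + sinθ·[k]× + (1−cosθ)·[k]×²:
    [+0.94910 -0.31407 +0.02388]
    [+0.30804 +0.90967 -0.27859]
    [+0.06577 +0.27177 +0.96011]
t = (0.1282, -0.1226, 0.9296) m
M0: Pc = R·M0+t = (-0.01580, -0.05401, +0.95308); u = 825.0·(-0.01580)/0.95308 + 300.3 = 286.6219, v = 642.8·(-0.05401)/0.95308 + 237.0 = 200.5707
M1: Pc = R·M1+t = (+0.20059, +0.01622, +0.96808); u = 825.0·(+0.20059)/0.96808 + 300.3 = 471.2456, v = 642.8·(+0.01622)/0.96808 + 237.0 = 247.7691
M2: Pc = R·M2+t = (+0.27220, -0.19119, +0.90612); u = 825.0·(+0.27220)/0.90612 + 300.3 = 548.1339, v = 642.8·(-0.19119)/0.90612 + 237.0 = 101.3724
M3: Pc = R·M3+t = (+0.05581, -0.26142, +0.89112); u = 825.0·(+0.05581)/0.89112 + 300.3 = 351.9665, v = 642.8·(-0.26142)/0.89112 + 237.0 = 48.4285

c0=(286.62, 200.57) c1=(471.25, 247.77) c2=(548.13, 101.37) c3=(351.97, 48.43)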